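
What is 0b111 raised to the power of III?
Convert 0b111 (binary) → 4 + 2 + 1 = 7 (decimal)
Convert III (Roman numeral) → 1 + 1 + 1 = 3 (decimal)
Compute 7 ^ 3 = 343
343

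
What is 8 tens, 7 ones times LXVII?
Convert 8 tens, 7 ones (place-value notation) → 8×10 + 7 = 87 (decimal)
Convert LXVII (Roman numeral) → 50 + 10 + 5 + 1 + 1 = 67 (decimal)
Compute 87 × 67 = 5829
5829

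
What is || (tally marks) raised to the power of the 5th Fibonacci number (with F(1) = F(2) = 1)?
Convert || (tally marks) → 2 (decimal)
Convert the 5th Fibonacci number (with F(1) = F(2) = 1) (Fibonacci index) → 1, 1, 2, 3, 5 → 5 (decimal)
Compute 2 ^ 5 = 32
32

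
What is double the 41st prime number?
The 41st prime number = 179
Compute 179 × 2 = 358
358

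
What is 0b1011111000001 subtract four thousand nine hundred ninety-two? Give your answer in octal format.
Convert 0b1011111000001 (binary) → 4096 + 1024 + 512 + 256 + 128 + 64 + 1 = 6081 (decimal)
Convert four thousand nine hundred ninety-two (English words) → 4×1000 + 9×100 + 92 = 4992 (decimal)
Compute 6081 - 4992 = 1089
Convert 1089 (decimal) → 1089 = 2×512 + 1×64 + 1 → 0o2101 (octal)
0o2101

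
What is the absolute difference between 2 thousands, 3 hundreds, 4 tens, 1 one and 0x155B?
Convert 2 thousands, 3 hundreds, 4 tens, 1 one (place-value notation) → 2×1000 + 3×100 + 4×10 + 1 = 2341 (decimal)
Convert 0x155B (hexadecimal) → 1×4096 + 5×256 + 5×16 + 11 = 5467 (decimal)
Compute |2341 - 5467| = 3126
3126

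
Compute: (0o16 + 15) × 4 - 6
Convert 0o16 (octal) → 1×8 + 6 = 14 (decimal)
Expression in decimal: (14 + 15) × 4 - 6
Parentheses first: 14 + 15 = 29
Multiply: 29 × 4 = 116
Subtract: 116 - 6 = 110
110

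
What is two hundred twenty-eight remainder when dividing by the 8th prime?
Convert two hundred twenty-eight (English words) → 2×100 + 28 = 228 (decimal)
Convert the 8th prime (prime index) → 19 (decimal)
Compute 228 mod 19 = 0
0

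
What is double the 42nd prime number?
The 42nd prime number = 181
Compute 181 × 2 = 362
362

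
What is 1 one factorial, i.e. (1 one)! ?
Convert 1 one (place-value notation) → 1 (decimal)
Compute 1! = 1
1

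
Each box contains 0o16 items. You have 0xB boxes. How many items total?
Convert 0o16 (octal) → 1×8 + 6 = 14 (decimal)
Convert 0xB (hexadecimal) → 11 (decimal)
Compute 14 × 11 = 154
154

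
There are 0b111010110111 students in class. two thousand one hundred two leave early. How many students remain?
Convert 0b111010110111 (binary) → 2048 + 1024 + 512 + 128 + 32 + 16 + 4 + 2 + 1 = 3767 (decimal)
Convert two thousand one hundred two (English words) → 2×1000 + 1×100 + 2 = 2102 (decimal)
Compute 3767 - 2102 = 1665
1665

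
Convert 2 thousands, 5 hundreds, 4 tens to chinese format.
Convert 2 thousands, 5 hundreds, 4 tens (place-value notation) → 2×1000 + 5×100 + 4×10 = 2540 (decimal)
Convert 2540 (decimal) → 2540 = 2×1000 + 5×100 + 4×10 → 二千五百四十 (Chinese numeral)
二千五百四十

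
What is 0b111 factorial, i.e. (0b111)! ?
Convert 0b111 (binary) → 4 + 2 + 1 = 7 (decimal)
Compute 7! = 5040
5040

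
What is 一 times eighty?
Convert 一 (Chinese numeral) → 1 (decimal)
Convert eighty (English words) → 80 (decimal)
Compute 1 × 80 = 80
80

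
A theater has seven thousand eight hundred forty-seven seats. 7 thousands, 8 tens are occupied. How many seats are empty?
Convert seven thousand eight hundred forty-seven (English words) → 7×1000 + 8×100 + 47 = 7847 (decimal)
Convert 7 thousands, 8 tens (place-value notation) → 7×1000 + 8×10 = 7080 (decimal)
Compute 7847 - 7080 = 767
767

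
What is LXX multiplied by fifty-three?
Convert LXX (Roman numeral) → 50 + 10 + 10 = 70 (decimal)
Convert fifty-three (English words) → 53 (decimal)
Compute 70 × 53 = 3710
3710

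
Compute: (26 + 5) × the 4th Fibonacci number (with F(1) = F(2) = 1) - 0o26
Convert the 4th Fibonacci number (with F(1) = F(2) = 1) (Fibonacci index) → 1, 1, 2, 3 → 3 (decimal)
Convert 0o26 (octal) → 2×8 + 6 = 22 (decimal)
Expression in decimal: (26 + 5) × 3 - 22
Parentheses first: 26 + 5 = 31
Multiply: 31 × 3 = 93
Subtract: 93 - 22 = 71
71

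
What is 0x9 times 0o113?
Convert 0x9 (hexadecimal) → 9 (decimal)
Convert 0o113 (octal) → 1×64 + 1×8 + 3 = 75 (decimal)
Compute 9 × 75 = 675
675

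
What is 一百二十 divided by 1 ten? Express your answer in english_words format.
Convert 一百二十 (Chinese numeral) → 1×100 + 2×10 = 120 (decimal)
Convert 1 ten (place-value notation) → 1×10 = 10 (decimal)
Compute 120 ÷ 10 = 12
Convert 12 (decimal) → twelve (English words)
twelve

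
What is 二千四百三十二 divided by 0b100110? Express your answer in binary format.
Convert 二千四百三十二 (Chinese numeral) → 2×1000 + 4×100 + 3×10 + 2 = 2432 (decimal)
Convert 0b100110 (binary) → 32 + 4 + 2 = 38 (decimal)
Compute 2432 ÷ 38 = 64
Convert 64 (decimal) → 0b1000000 (binary)
0b1000000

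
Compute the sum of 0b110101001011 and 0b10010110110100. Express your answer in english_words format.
Convert 0b110101001011 (binary) → 2048 + 1024 + 256 + 64 + 8 + 2 + 1 = 3403 (decimal)
Convert 0b10010110110100 (binary) → 8192 + 1024 + 256 + 128 + 32 + 16 + 4 = 9652 (decimal)
Compute 3403 + 9652 = 13055
Convert 13055 (decimal) → 13055 = 13×1000 + 55 → thirteen thousand fifty-five (English words)
thirteen thousand fifty-five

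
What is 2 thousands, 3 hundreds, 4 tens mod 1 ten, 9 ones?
Convert 2 thousands, 3 hundreds, 4 tens (place-value notation) → 2×1000 + 3×100 + 4×10 = 2340 (decimal)
Convert 1 ten, 9 ones (place-value notation) → 1×10 + 9 = 19 (decimal)
Compute 2340 mod 19 = 3
3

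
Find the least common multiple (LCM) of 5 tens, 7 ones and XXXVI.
Convert 5 tens, 7 ones (place-value notation) → 5×10 + 7 = 57 (decimal)
Convert XXXVI (Roman numeral) → 10 + 10 + 10 + 5 + 1 = 36 (decimal)
Compute lcm(57, 36) = 684
684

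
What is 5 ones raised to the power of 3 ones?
Convert 5 ones (place-value notation) → 5 (decimal)
Convert 3 ones (place-value notation) → 3 (decimal)
Compute 5 ^ 3 = 125
125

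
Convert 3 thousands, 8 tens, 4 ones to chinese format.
Convert 3 thousands, 8 tens, 4 ones (place-value notation) → 3×1000 + 8×10 + 4 = 3084 (decimal)
Convert 3084 (decimal) → 3084 = 3×1000 + 8×10 + 4 → 三千零八十四 (Chinese numeral)
三千零八十四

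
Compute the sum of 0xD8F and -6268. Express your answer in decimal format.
Convert 0xD8F (hexadecimal) → 13×256 + 8×16 + 15 = 3471 (decimal)
Compute 3471 + -6268 = -2797
-2797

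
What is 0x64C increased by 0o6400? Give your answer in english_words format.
Convert 0x64C (hexadecimal) → 6×256 + 4×16 + 12 = 1612 (decimal)
Convert 0o6400 (octal) → 6×512 + 4×64 = 3328 (decimal)
Compute 1612 + 3328 = 4940
Convert 4940 (decimal) → 4940 = 4×1000 + 9×100 + 40 → four thousand nine hundred forty (English words)
four thousand nine hundred forty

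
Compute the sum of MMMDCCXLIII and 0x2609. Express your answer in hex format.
Convert MMMDCCXLIII (Roman numeral) → 1000 + 1000 + 1000 + 500 + 100 + 100 + 40 + 1 + 1 + 1 = 3743 (decimal)
Convert 0x2609 (hexadecimal) → 2×4096 + 6×256 + 9 = 9737 (decimal)
Compute 3743 + 9737 = 13480
Convert 13480 (decimal) → 13480 = 3×4096 + 4×256 + 10×16 + 8 → 0x34A8 (hexadecimal)
0x34A8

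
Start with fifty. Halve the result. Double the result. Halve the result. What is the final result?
Convert fifty (English words) → 50 (decimal)
Start: 50
50 ÷ 2 = 25
25 × 2 = 50
50 ÷ 2 = 25
25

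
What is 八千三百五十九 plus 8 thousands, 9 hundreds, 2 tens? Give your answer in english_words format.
Convert 八千三百五十九 (Chinese numeral) → 8×1000 + 3×100 + 5×10 + 9 = 8359 (decimal)
Convert 8 thousands, 9 hundreds, 2 tens (place-value notation) → 8×1000 + 9×100 + 2×10 = 8920 (decimal)
Compute 8359 + 8920 = 17279
Convert 17279 (decimal) → 17279 = 17×1000 + 2×100 + 79 → seventeen thousand two hundred seventy-nine (English words)
seventeen thousand two hundred seventy-nine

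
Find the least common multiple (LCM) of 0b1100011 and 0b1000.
Convert 0b1100011 (binary) → 64 + 32 + 2 + 1 = 99 (decimal)
Convert 0b1000 (binary) → 8 (decimal)
Compute lcm(99, 8) = 792
792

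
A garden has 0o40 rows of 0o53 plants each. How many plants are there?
Convert 0o53 (octal) → 5×8 + 3 = 43 (decimal)
Convert 0o40 (octal) → 4×8 = 32 (decimal)
Compute 43 × 32 = 1376
1376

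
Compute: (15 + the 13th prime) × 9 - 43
Convert the 13th prime (prime index) → 41 (decimal)
Expression in decimal: (15 + 41) × 9 - 43
Parentheses first: 15 + 41 = 56
Multiply: 56 × 9 = 504
Subtract: 504 - 43 = 461
461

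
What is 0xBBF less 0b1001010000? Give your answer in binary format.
Convert 0xBBF (hexadecimal) → 11×256 + 11×16 + 15 = 3007 (decimal)
Convert 0b1001010000 (binary) → 512 + 64 + 16 = 592 (decimal)
Compute 3007 - 592 = 2415
Convert 2415 (decimal) → 2415 = 2048 + 256 + 64 + 32 + 8 + 4 + 2 + 1 → 0b100101101111 (binary)
0b100101101111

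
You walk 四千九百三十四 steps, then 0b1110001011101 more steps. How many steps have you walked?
Convert 四千九百三十四 (Chinese numeral) → 4×1000 + 9×100 + 3×10 + 4 = 4934 (decimal)
Convert 0b1110001011101 (binary) → 4096 + 2048 + 1024 + 64 + 16 + 8 + 4 + 1 = 7261 (decimal)
Compute 4934 + 7261 = 12195
12195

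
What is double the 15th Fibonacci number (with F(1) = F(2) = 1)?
The 15th Fibonacci number (with F(1) = F(2) = 1): 1, 1, 2, 3, 5, 8, 13, 21, 34, 55, 89, 144, 233, 377, 610 → 610
Compute 610 × 2 = 1220
1220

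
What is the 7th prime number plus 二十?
The 7th prime number = 17
Convert 二十 (Chinese numeral) → 2×10 = 20 (decimal)
Compute 17 + 20 = 37
37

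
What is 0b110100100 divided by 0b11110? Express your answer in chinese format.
Convert 0b110100100 (binary) → 256 + 128 + 32 + 4 = 420 (decimal)
Convert 0b11110 (binary) → 16 + 8 + 4 + 2 = 30 (decimal)
Compute 420 ÷ 30 = 14
Convert 14 (decimal) → 14 = 1×10 + 4 → 十四 (Chinese numeral)
十四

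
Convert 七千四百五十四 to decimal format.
Convert 七千四百五十四 (Chinese numeral) → 7×1000 + 4×100 + 5×10 + 4 = 7454 (decimal)
7454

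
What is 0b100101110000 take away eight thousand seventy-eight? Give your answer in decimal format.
Convert 0b100101110000 (binary) → 2048 + 256 + 64 + 32 + 16 = 2416 (decimal)
Convert eight thousand seventy-eight (English words) → 8×1000 + 78 = 8078 (decimal)
Compute 2416 - 8078 = -5662
-5662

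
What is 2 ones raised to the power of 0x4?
Convert 2 ones (place-value notation) → 2 (decimal)
Convert 0x4 (hexadecimal) → 4 (decimal)
Compute 2 ^ 4 = 16
16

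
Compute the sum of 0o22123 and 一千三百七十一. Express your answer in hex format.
Convert 0o22123 (octal) → 2×4096 + 2×512 + 1×64 + 2×8 + 3 = 9299 (decimal)
Convert 一千三百七十一 (Chinese numeral) → 1×1000 + 3×100 + 7×10 + 1 = 1371 (decimal)
Compute 9299 + 1371 = 10670
Convert 10670 (decimal) → 10670 = 2×4096 + 9×256 + 10×16 + 14 → 0x29AE (hexadecimal)
0x29AE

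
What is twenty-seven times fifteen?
Convert twenty-seven (English words) → 27 (decimal)
Convert fifteen (English words) → 15 (decimal)
Compute 27 × 15 = 405
405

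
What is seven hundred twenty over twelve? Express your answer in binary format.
Convert seven hundred twenty (English words) → 7×100 + 20 = 720 (decimal)
Convert twelve (English words) → 12 (decimal)
Compute 720 ÷ 12 = 60
Convert 60 (decimal) → 60 = 32 + 16 + 8 + 4 → 0b111100 (binary)
0b111100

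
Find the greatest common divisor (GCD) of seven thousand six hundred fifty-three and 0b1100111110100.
Convert seven thousand six hundred fifty-three (English words) → 7×1000 + 6×100 + 53 = 7653 (decimal)
Convert 0b1100111110100 (binary) → 4096 + 2048 + 256 + 128 + 64 + 32 + 16 + 4 = 6644 (decimal)
Compute gcd(7653, 6644) = 1
1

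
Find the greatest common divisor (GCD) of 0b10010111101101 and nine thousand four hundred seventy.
Convert 0b10010111101101 (binary) → 8192 + 1024 + 256 + 128 + 64 + 32 + 8 + 4 + 1 = 9709 (decimal)
Convert nine thousand four hundred seventy (English words) → 9×1000 + 4×100 + 70 = 9470 (decimal)
Compute gcd(9709, 9470) = 1
1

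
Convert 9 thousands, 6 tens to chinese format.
Convert 9 thousands, 6 tens (place-value notation) → 9×1000 + 6×10 = 9060 (decimal)
Convert 9060 (decimal) → 9060 = 9×1000 + 6×10 → 九千零六十 (Chinese numeral)
九千零六十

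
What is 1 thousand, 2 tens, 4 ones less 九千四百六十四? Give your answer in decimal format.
Convert 1 thousand, 2 tens, 4 ones (place-value notation) → 1×1000 + 2×10 + 4 = 1024 (decimal)
Convert 九千四百六十四 (Chinese numeral) → 9×1000 + 4×100 + 6×10 + 4 = 9464 (decimal)
Compute 1024 - 9464 = -8440
-8440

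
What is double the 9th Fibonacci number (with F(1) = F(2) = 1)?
The 9th Fibonacci number (with F(1) = F(2) = 1): 1, 1, 2, 3, 5, 8, 13, 21, 34 → 34
Compute 34 × 2 = 68
68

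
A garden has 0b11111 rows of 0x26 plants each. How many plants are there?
Convert 0x26 (hexadecimal) → 2×16 + 6 = 38 (decimal)
Convert 0b11111 (binary) → 16 + 8 + 4 + 2 + 1 = 31 (decimal)
Compute 38 × 31 = 1178
1178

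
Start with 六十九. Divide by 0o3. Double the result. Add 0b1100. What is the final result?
Convert 六十九 (Chinese numeral) → 6×10 + 9 = 69 (decimal)
Start: 69
Convert 0o3 (octal) → 3 (decimal)
69 ÷ 3 = 23
23 × 2 = 46
Convert 0b1100 (binary) → 8 + 4 = 12 (decimal)
46 + 12 = 58
58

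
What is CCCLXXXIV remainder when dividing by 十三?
Convert CCCLXXXIV (Roman numeral) → 100 + 100 + 100 + 50 + 10 + 10 + 10 + 4 = 384 (decimal)
Convert 十三 (Chinese numeral) → 1×10 + 3 = 13 (decimal)
Compute 384 mod 13 = 7
7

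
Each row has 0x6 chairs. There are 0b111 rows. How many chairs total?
Convert 0x6 (hexadecimal) → 6 (decimal)
Convert 0b111 (binary) → 4 + 2 + 1 = 7 (decimal)
Compute 6 × 7 = 42
42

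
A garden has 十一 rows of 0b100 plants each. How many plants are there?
Convert 0b100 (binary) → 4 (decimal)
Convert 十一 (Chinese numeral) → 1×10 + 1 = 11 (decimal)
Compute 4 × 11 = 44
44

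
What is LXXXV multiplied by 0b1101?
Convert LXXXV (Roman numeral) → 50 + 10 + 10 + 10 + 5 = 85 (decimal)
Convert 0b1101 (binary) → 8 + 4 + 1 = 13 (decimal)
Compute 85 × 13 = 1105
1105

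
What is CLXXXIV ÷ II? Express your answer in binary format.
Convert CLXXXIV (Roman numeral) → 100 + 50 + 10 + 10 + 10 + 4 = 184 (decimal)
Convert II (Roman numeral) → 1 + 1 = 2 (decimal)
Compute 184 ÷ 2 = 92
Convert 92 (decimal) → 92 = 64 + 16 + 8 + 4 → 0b1011100 (binary)
0b1011100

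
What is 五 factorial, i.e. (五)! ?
Convert 五 (Chinese numeral) → 5 (decimal)
Compute 5! = 120
120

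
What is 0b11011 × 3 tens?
Convert 0b11011 (binary) → 16 + 8 + 2 + 1 = 27 (decimal)
Convert 3 tens (place-value notation) → 3×10 = 30 (decimal)
Compute 27 × 30 = 810
810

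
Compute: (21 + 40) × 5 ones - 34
Convert 5 ones (place-value notation) → 5 (decimal)
Expression in decimal: (21 + 40) × 5 - 34
Parentheses first: 21 + 40 = 61
Multiply: 61 × 5 = 305
Subtract: 305 - 34 = 271
271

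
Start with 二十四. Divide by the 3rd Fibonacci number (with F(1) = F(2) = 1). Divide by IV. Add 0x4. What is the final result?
Convert 二十四 (Chinese numeral) → 2×10 + 4 = 24 (decimal)
Start: 24
Convert the 3rd Fibonacci number (with F(1) = F(2) = 1) (Fibonacci index) → 1, 1, 2 → 2 (decimal)
24 ÷ 2 = 12
Convert IV (Roman numeral) → 4 (decimal)
12 ÷ 4 = 3
Convert 0x4 (hexadecimal) → 4 (decimal)
3 + 4 = 7
7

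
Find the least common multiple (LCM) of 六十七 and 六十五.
Convert 六十七 (Chinese numeral) → 6×10 + 7 = 67 (decimal)
Convert 六十五 (Chinese numeral) → 6×10 + 5 = 65 (decimal)
Compute lcm(67, 65) = 4355
4355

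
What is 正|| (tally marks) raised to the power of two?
Convert 正|| (tally marks) → 5 + 2 = 7 (decimal)
Convert two (English words) → 2 (decimal)
Compute 7 ^ 2 = 49
49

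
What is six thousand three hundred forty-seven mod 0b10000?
Convert six thousand three hundred forty-seven (English words) → 6×1000 + 3×100 + 47 = 6347 (decimal)
Convert 0b10000 (binary) → 16 (decimal)
Compute 6347 mod 16 = 11
11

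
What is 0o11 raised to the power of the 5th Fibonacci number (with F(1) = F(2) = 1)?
Convert 0o11 (octal) → 1×8 + 1 = 9 (decimal)
Convert the 5th Fibonacci number (with F(1) = F(2) = 1) (Fibonacci index) → 1, 1, 2, 3, 5 → 5 (decimal)
Compute 9 ^ 5 = 59049
59049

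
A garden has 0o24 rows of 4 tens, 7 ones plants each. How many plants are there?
Convert 4 tens, 7 ones (place-value notation) → 4×10 + 7 = 47 (decimal)
Convert 0o24 (octal) → 2×8 + 4 = 20 (decimal)
Compute 47 × 20 = 940
940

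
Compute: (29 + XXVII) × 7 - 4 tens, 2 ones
Convert XXVII (Roman numeral) → 10 + 10 + 5 + 1 + 1 = 27 (decimal)
Convert 4 tens, 2 ones (place-value notation) → 4×10 + 2 = 42 (decimal)
Expression in decimal: (29 + 27) × 7 - 42
Parentheses first: 29 + 27 = 56
Multiply: 56 × 7 = 392
Subtract: 392 - 42 = 350
350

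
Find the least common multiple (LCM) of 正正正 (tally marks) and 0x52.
Convert 正正正 (tally marks) → 5 + 5 + 5 = 15 (decimal)
Convert 0x52 (hexadecimal) → 5×16 + 2 = 82 (decimal)
Compute lcm(15, 82) = 1230
1230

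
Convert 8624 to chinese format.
Convert 8624 (decimal) → 8624 = 8×1000 + 6×100 + 2×10 + 4 → 八千六百二十四 (Chinese numeral)
八千六百二十四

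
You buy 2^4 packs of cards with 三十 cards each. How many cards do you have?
Convert 三十 (Chinese numeral) → 3×10 = 30 (decimal)
Convert 2^4 (power) → 16 (decimal)
Compute 30 × 16 = 480
480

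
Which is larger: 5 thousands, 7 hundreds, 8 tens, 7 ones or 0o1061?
Convert 5 thousands, 7 hundreds, 8 tens, 7 ones (place-value notation) → 5×1000 + 7×100 + 8×10 + 7 = 5787 (decimal)
Convert 0o1061 (octal) → 1×512 + 6×8 + 1 = 561 (decimal)
Compare 5787 vs 561: larger = 5787
5787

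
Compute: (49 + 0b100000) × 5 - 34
Convert 0b100000 (binary) → 32 (decimal)
Expression in decimal: (49 + 32) × 5 - 34
Parentheses first: 49 + 32 = 81
Multiply: 81 × 5 = 405
Subtract: 405 - 34 = 371
371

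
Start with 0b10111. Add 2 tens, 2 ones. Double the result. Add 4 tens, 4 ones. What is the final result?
Convert 0b10111 (binary) → 16 + 4 + 2 + 1 = 23 (decimal)
Start: 23
Convert 2 tens, 2 ones (place-value notation) → 2×10 + 2 = 22 (decimal)
23 + 22 = 45
45 × 2 = 90
Convert 4 tens, 4 ones (place-value notation) → 4×10 + 4 = 44 (decimal)
90 + 44 = 134
134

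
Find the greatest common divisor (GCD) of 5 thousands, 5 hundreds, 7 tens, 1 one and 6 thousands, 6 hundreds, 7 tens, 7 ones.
Convert 5 thousands, 5 hundreds, 7 tens, 1 one (place-value notation) → 5×1000 + 5×100 + 7×10 + 1 = 5571 (decimal)
Convert 6 thousands, 6 hundreds, 7 tens, 7 ones (place-value notation) → 6×1000 + 6×100 + 7×10 + 7 = 6677 (decimal)
Compute gcd(5571, 6677) = 1
1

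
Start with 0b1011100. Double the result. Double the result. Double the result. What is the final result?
Convert 0b1011100 (binary) → 64 + 16 + 8 + 4 = 92 (decimal)
Start: 92
92 × 2 = 184
184 × 2 = 368
368 × 2 = 736
736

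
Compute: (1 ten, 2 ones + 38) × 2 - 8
Convert 1 ten, 2 ones (place-value notation) → 1×10 + 2 = 12 (decimal)
Expression in decimal: (12 + 38) × 2 - 8
Parentheses first: 12 + 38 = 50
Multiply: 50 × 2 = 100
Subtract: 100 - 8 = 92
92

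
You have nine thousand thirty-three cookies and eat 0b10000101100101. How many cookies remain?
Convert nine thousand thirty-three (English words) → 9×1000 + 33 = 9033 (decimal)
Convert 0b10000101100101 (binary) → 8192 + 256 + 64 + 32 + 4 + 1 = 8549 (decimal)
Compute 9033 - 8549 = 484
484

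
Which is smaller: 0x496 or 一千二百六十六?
Convert 0x496 (hexadecimal) → 4×256 + 9×16 + 6 = 1174 (decimal)
Convert 一千二百六十六 (Chinese numeral) → 1×1000 + 2×100 + 6×10 + 6 = 1266 (decimal)
Compare 1174 vs 1266: smaller = 1174
1174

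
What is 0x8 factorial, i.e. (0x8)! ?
Convert 0x8 (hexadecimal) → 8 (decimal)
Compute 8! = 40320
40320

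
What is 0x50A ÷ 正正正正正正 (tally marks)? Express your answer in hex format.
Convert 0x50A (hexadecimal) → 5×256 + 10 = 1290 (decimal)
Convert 正正正正正正 (tally marks) → 5 + 5 + 5 + 5 + 5 + 5 = 30 (decimal)
Compute 1290 ÷ 30 = 43
Convert 43 (decimal) → 43 = 2×16 + 11 → 0x2B (hexadecimal)
0x2B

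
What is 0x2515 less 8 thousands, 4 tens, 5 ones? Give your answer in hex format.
Convert 0x2515 (hexadecimal) → 2×4096 + 5×256 + 1×16 + 5 = 9493 (decimal)
Convert 8 thousands, 4 tens, 5 ones (place-value notation) → 8×1000 + 4×10 + 5 = 8045 (decimal)
Compute 9493 - 8045 = 1448
Convert 1448 (decimal) → 1448 = 5×256 + 10×16 + 8 → 0x5A8 (hexadecimal)
0x5A8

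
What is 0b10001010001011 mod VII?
Convert 0b10001010001011 (binary) → 8192 + 512 + 128 + 8 + 2 + 1 = 8843 (decimal)
Convert VII (Roman numeral) → 5 + 1 + 1 = 7 (decimal)
Compute 8843 mod 7 = 2
2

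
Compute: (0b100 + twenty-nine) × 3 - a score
Convert 0b100 (binary) → 4 (decimal)
Convert twenty-nine (English words) → 29 (decimal)
Convert a score (colloquial) → 20 (decimal)
Expression in decimal: (4 + 29) × 3 - 20
Parentheses first: 4 + 29 = 33
Multiply: 33 × 3 = 99
Subtract: 99 - 20 = 79
79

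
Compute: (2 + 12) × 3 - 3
Parentheses first: 2 + 12 = 14
Multiply: 14 × 3 = 42
Subtract: 42 - 3 = 39
39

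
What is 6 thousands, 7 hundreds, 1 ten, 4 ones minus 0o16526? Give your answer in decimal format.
Convert 6 thousands, 7 hundreds, 1 ten, 4 ones (place-value notation) → 6×1000 + 7×100 + 1×10 + 4 = 6714 (decimal)
Convert 0o16526 (octal) → 1×4096 + 6×512 + 5×64 + 2×8 + 6 = 7510 (decimal)
Compute 6714 - 7510 = -796
-796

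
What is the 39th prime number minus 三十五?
The 39th prime number = 167
Convert 三十五 (Chinese numeral) → 3×10 + 5 = 35 (decimal)
Compute 167 - 35 = 132
132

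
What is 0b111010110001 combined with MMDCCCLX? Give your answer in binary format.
Convert 0b111010110001 (binary) → 2048 + 1024 + 512 + 128 + 32 + 16 + 1 = 3761 (decimal)
Convert MMDCCCLX (Roman numeral) → 1000 + 1000 + 500 + 100 + 100 + 100 + 50 + 10 = 2860 (decimal)
Compute 3761 + 2860 = 6621
Convert 6621 (decimal) → 6621 = 4096 + 2048 + 256 + 128 + 64 + 16 + 8 + 4 + 1 → 0b1100111011101 (binary)
0b1100111011101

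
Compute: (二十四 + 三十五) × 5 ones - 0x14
Convert 二十四 (Chinese numeral) → 2×10 + 4 = 24 (decimal)
Convert 三十五 (Chinese numeral) → 3×10 + 5 = 35 (decimal)
Convert 5 ones (place-value notation) → 5 (decimal)
Convert 0x14 (hexadecimal) → 1×16 + 4 = 20 (decimal)
Expression in decimal: (24 + 35) × 5 - 20
Parentheses first: 24 + 35 = 59
Multiply: 59 × 5 = 295
Subtract: 295 - 20 = 275
275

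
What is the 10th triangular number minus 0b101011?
The 10th triangular number = 10×11/2 = 55
Convert 0b101011 (binary) → 32 + 8 + 2 + 1 = 43 (decimal)
Compute 55 - 43 = 12
12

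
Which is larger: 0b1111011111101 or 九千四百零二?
Convert 0b1111011111101 (binary) → 4096 + 2048 + 1024 + 512 + 128 + 64 + 32 + 16 + 8 + 4 + 1 = 7933 (decimal)
Convert 九千四百零二 (Chinese numeral) → 9×1000 + 4×100 + 2 = 9402 (decimal)
Compare 7933 vs 9402: larger = 9402
9402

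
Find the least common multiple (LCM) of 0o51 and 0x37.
Convert 0o51 (octal) → 5×8 + 1 = 41 (decimal)
Convert 0x37 (hexadecimal) → 3×16 + 7 = 55 (decimal)
Compute lcm(41, 55) = 2255
2255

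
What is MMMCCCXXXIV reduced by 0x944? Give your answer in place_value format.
Convert MMMCCCXXXIV (Roman numeral) → 1000 + 1000 + 1000 + 100 + 100 + 100 + 10 + 10 + 10 + 4 = 3334 (decimal)
Convert 0x944 (hexadecimal) → 9×256 + 4×16 + 4 = 2372 (decimal)
Compute 3334 - 2372 = 962
Convert 962 (decimal) → 962 = 9×100 + 6×10 + 2 → 9 hundreds, 6 tens, 2 ones (place-value notation)
9 hundreds, 6 tens, 2 ones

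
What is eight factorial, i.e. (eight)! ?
Convert eight (English words) → 8 (decimal)
Compute 8! = 40320
40320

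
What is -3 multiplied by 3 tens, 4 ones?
Convert 3 tens, 4 ones (place-value notation) → 3×10 + 4 = 34 (decimal)
Compute -3 × 34 = -102
-102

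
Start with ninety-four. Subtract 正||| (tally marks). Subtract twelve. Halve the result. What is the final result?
Convert ninety-four (English words) → 94 (decimal)
Start: 94
Convert 正||| (tally marks) → 5 + 3 = 8 (decimal)
94 - 8 = 86
Convert twelve (English words) → 12 (decimal)
86 - 12 = 74
74 ÷ 2 = 37
37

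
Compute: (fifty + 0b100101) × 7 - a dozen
Convert fifty (English words) → 50 (decimal)
Convert 0b100101 (binary) → 32 + 4 + 1 = 37 (decimal)
Convert a dozen (colloquial) → 12 (decimal)
Expression in decimal: (50 + 37) × 7 - 12
Parentheses first: 50 + 37 = 87
Multiply: 87 × 7 = 609
Subtract: 609 - 12 = 597
597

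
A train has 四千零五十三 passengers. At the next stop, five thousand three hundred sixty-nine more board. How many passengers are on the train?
Convert 四千零五十三 (Chinese numeral) → 4×1000 + 5×10 + 3 = 4053 (decimal)
Convert five thousand three hundred sixty-nine (English words) → 5×1000 + 3×100 + 69 = 5369 (decimal)
Compute 4053 + 5369 = 9422
9422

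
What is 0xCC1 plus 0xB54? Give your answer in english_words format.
Convert 0xCC1 (hexadecimal) → 12×256 + 12×16 + 1 = 3265 (decimal)
Convert 0xB54 (hexadecimal) → 11×256 + 5×16 + 4 = 2900 (decimal)
Compute 3265 + 2900 = 6165
Convert 6165 (decimal) → 6165 = 6×1000 + 1×100 + 65 → six thousand one hundred sixty-five (English words)
six thousand one hundred sixty-five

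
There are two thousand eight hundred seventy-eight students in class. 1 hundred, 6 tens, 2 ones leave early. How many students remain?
Convert two thousand eight hundred seventy-eight (English words) → 2×1000 + 8×100 + 78 = 2878 (decimal)
Convert 1 hundred, 6 tens, 2 ones (place-value notation) → 1×100 + 6×10 + 2 = 162 (decimal)
Compute 2878 - 162 = 2716
2716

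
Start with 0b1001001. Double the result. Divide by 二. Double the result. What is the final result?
Convert 0b1001001 (binary) → 64 + 8 + 1 = 73 (decimal)
Start: 73
73 × 2 = 146
Convert 二 (Chinese numeral) → 2 (decimal)
146 ÷ 2 = 73
73 × 2 = 146
146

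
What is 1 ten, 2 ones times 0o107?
Convert 1 ten, 2 ones (place-value notation) → 1×10 + 2 = 12 (decimal)
Convert 0o107 (octal) → 1×64 + 7 = 71 (decimal)
Compute 12 × 71 = 852
852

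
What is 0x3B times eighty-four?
Convert 0x3B (hexadecimal) → 3×16 + 11 = 59 (decimal)
Convert eighty-four (English words) → 84 (decimal)
Compute 59 × 84 = 4956
4956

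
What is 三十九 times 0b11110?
Convert 三十九 (Chinese numeral) → 3×10 + 9 = 39 (decimal)
Convert 0b11110 (binary) → 16 + 8 + 4 + 2 = 30 (decimal)
Compute 39 × 30 = 1170
1170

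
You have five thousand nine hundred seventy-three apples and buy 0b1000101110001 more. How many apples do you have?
Convert five thousand nine hundred seventy-three (English words) → 5×1000 + 9×100 + 73 = 5973 (decimal)
Convert 0b1000101110001 (binary) → 4096 + 256 + 64 + 32 + 16 + 1 = 4465 (decimal)
Compute 5973 + 4465 = 10438
10438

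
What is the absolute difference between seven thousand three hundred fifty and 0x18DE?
Convert seven thousand three hundred fifty (English words) → 7×1000 + 3×100 + 50 = 7350 (decimal)
Convert 0x18DE (hexadecimal) → 1×4096 + 8×256 + 13×16 + 14 = 6366 (decimal)
Compute |7350 - 6366| = 984
984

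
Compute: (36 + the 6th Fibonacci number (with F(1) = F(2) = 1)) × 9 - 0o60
Convert the 6th Fibonacci number (with F(1) = F(2) = 1) (Fibonacci index) → 1, 1, 2, 3, 5, 8 → 8 (decimal)
Convert 0o60 (octal) → 6×8 = 48 (decimal)
Expression in decimal: (36 + 8) × 9 - 48
Parentheses first: 36 + 8 = 44
Multiply: 44 × 9 = 396
Subtract: 396 - 48 = 348
348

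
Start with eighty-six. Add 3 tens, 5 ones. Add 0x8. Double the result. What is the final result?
Convert eighty-six (English words) → 86 (decimal)
Start: 86
Convert 3 tens, 5 ones (place-value notation) → 3×10 + 5 = 35 (decimal)
86 + 35 = 121
Convert 0x8 (hexadecimal) → 8 (decimal)
121 + 8 = 129
129 × 2 = 258
258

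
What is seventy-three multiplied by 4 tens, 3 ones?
Convert seventy-three (English words) → 73 (decimal)
Convert 4 tens, 3 ones (place-value notation) → 4×10 + 3 = 43 (decimal)
Compute 73 × 43 = 3139
3139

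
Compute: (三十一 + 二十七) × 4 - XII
Convert 三十一 (Chinese numeral) → 3×10 + 1 = 31 (decimal)
Convert 二十七 (Chinese numeral) → 2×10 + 7 = 27 (decimal)
Convert XII (Roman numeral) → 10 + 1 + 1 = 12 (decimal)
Expression in decimal: (31 + 27) × 4 - 12
Parentheses first: 31 + 27 = 58
Multiply: 58 × 4 = 232
Subtract: 232 - 12 = 220
220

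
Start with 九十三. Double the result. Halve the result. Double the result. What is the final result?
Convert 九十三 (Chinese numeral) → 9×10 + 3 = 93 (decimal)
Start: 93
93 × 2 = 186
186 ÷ 2 = 93
93 × 2 = 186
186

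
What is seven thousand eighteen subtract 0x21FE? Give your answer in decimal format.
Convert seven thousand eighteen (English words) → 7×1000 + 18 = 7018 (decimal)
Convert 0x21FE (hexadecimal) → 2×4096 + 1×256 + 15×16 + 14 = 8702 (decimal)
Compute 7018 - 8702 = -1684
-1684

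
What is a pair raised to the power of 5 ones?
Convert a pair (colloquial) → 2 (decimal)
Convert 5 ones (place-value notation) → 5 (decimal)
Compute 2 ^ 5 = 32
32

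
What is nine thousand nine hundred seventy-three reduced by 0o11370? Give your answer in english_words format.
Convert nine thousand nine hundred seventy-three (English words) → 9×1000 + 9×100 + 73 = 9973 (decimal)
Convert 0o11370 (octal) → 1×4096 + 1×512 + 3×64 + 7×8 = 4856 (decimal)
Compute 9973 - 4856 = 5117
Convert 5117 (decimal) → 5117 = 5×1000 + 1×100 + 17 → five thousand one hundred seventeen (English words)
five thousand one hundred seventeen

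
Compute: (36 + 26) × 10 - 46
Parentheses first: 36 + 26 = 62
Multiply: 62 × 10 = 620
Subtract: 620 - 46 = 574
574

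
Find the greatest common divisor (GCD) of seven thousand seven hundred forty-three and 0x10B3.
Convert seven thousand seven hundred forty-three (English words) → 7×1000 + 7×100 + 43 = 7743 (decimal)
Convert 0x10B3 (hexadecimal) → 1×4096 + 11×16 + 3 = 4275 (decimal)
Compute gcd(7743, 4275) = 3
3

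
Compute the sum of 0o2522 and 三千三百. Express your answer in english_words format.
Convert 0o2522 (octal) → 2×512 + 5×64 + 2×8 + 2 = 1362 (decimal)
Convert 三千三百 (Chinese numeral) → 3×1000 + 3×100 = 3300 (decimal)
Compute 1362 + 3300 = 4662
Convert 4662 (decimal) → 4662 = 4×1000 + 6×100 + 62 → four thousand six hundred sixty-two (English words)
four thousand six hundred sixty-two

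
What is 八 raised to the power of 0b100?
Convert 八 (Chinese numeral) → 8 (decimal)
Convert 0b100 (binary) → 4 (decimal)
Compute 8 ^ 4 = 4096
4096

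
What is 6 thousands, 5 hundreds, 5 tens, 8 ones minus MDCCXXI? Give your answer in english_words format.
Convert 6 thousands, 5 hundreds, 5 tens, 8 ones (place-value notation) → 6×1000 + 5×100 + 5×10 + 8 = 6558 (decimal)
Convert MDCCXXI (Roman numeral) → 1000 + 500 + 100 + 100 + 10 + 10 + 1 = 1721 (decimal)
Compute 6558 - 1721 = 4837
Convert 4837 (decimal) → 4837 = 4×1000 + 8×100 + 37 → four thousand eight hundred thirty-seven (English words)
four thousand eight hundred thirty-seven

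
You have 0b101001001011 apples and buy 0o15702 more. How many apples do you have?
Convert 0b101001001011 (binary) → 2048 + 512 + 64 + 8 + 2 + 1 = 2635 (decimal)
Convert 0o15702 (octal) → 1×4096 + 5×512 + 7×64 + 2 = 7106 (decimal)
Compute 2635 + 7106 = 9741
9741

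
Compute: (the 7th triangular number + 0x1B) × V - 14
Convert the 7th triangular number (triangular index) → 7×8/2 = 28 (decimal)
Convert 0x1B (hexadecimal) → 1×16 + 11 = 27 (decimal)
Convert V (Roman numeral) → 5 (decimal)
Expression in decimal: (28 + 27) × 5 - 14
Parentheses first: 28 + 27 = 55
Multiply: 55 × 5 = 275
Subtract: 275 - 14 = 261
261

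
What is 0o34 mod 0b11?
Convert 0o34 (octal) → 3×8 + 4 = 28 (decimal)
Convert 0b11 (binary) → 2 + 1 = 3 (decimal)
Compute 28 mod 3 = 1
1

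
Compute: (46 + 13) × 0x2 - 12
Convert 0x2 (hexadecimal) → 2 (decimal)
Expression in decimal: (46 + 13) × 2 - 12
Parentheses first: 46 + 13 = 59
Multiply: 59 × 2 = 118
Subtract: 118 - 12 = 106
106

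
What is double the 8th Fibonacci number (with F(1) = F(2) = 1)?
The 8th Fibonacci number (with F(1) = F(2) = 1): 1, 1, 2, 3, 5, 8, 13, 21 → 21
Compute 21 × 2 = 42
42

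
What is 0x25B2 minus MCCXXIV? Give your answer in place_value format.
Convert 0x25B2 (hexadecimal) → 2×4096 + 5×256 + 11×16 + 2 = 9650 (decimal)
Convert MCCXXIV (Roman numeral) → 1000 + 100 + 100 + 10 + 10 + 4 = 1224 (decimal)
Compute 9650 - 1224 = 8426
Convert 8426 (decimal) → 8426 = 8×1000 + 4×100 + 2×10 + 6 → 8 thousands, 4 hundreds, 2 tens, 6 ones (place-value notation)
8 thousands, 4 hundreds, 2 tens, 6 ones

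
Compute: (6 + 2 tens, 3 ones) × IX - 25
Convert 2 tens, 3 ones (place-value notation) → 2×10 + 3 = 23 (decimal)
Convert IX (Roman numeral) → 9 (decimal)
Expression in decimal: (6 + 23) × 9 - 25
Parentheses first: 6 + 23 = 29
Multiply: 29 × 9 = 261
Subtract: 261 - 25 = 236
236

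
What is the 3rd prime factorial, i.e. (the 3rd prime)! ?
Convert the 3rd prime (prime index) → 5 (decimal)
Compute 5! = 120
120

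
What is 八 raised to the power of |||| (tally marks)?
Convert 八 (Chinese numeral) → 8 (decimal)
Convert |||| (tally marks) → 4 (decimal)
Compute 8 ^ 4 = 4096
4096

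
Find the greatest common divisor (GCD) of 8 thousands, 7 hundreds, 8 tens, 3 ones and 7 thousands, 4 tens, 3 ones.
Convert 8 thousands, 7 hundreds, 8 tens, 3 ones (place-value notation) → 8×1000 + 7×100 + 8×10 + 3 = 8783 (decimal)
Convert 7 thousands, 4 tens, 3 ones (place-value notation) → 7×1000 + 4×10 + 3 = 7043 (decimal)
Compute gcd(8783, 7043) = 1
1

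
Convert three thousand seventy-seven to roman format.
Convert three thousand seventy-seven (English words) → 3×1000 + 77 = 3077 (decimal)
Convert 3077 (decimal) → 3077 = 1000 + 1000 + 1000 + 50 + 10 + 10 + 5 + 1 + 1 → MMMLXXVII (Roman numeral)
MMMLXXVII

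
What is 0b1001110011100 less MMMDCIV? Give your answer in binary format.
Convert 0b1001110011100 (binary) → 4096 + 512 + 256 + 128 + 16 + 8 + 4 = 5020 (decimal)
Convert MMMDCIV (Roman numeral) → 1000 + 1000 + 1000 + 500 + 100 + 4 = 3604 (decimal)
Compute 5020 - 3604 = 1416
Convert 1416 (decimal) → 1416 = 1024 + 256 + 128 + 8 → 0b10110001000 (binary)
0b10110001000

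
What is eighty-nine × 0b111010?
Convert eighty-nine (English words) → 89 (decimal)
Convert 0b111010 (binary) → 32 + 16 + 8 + 2 = 58 (decimal)
Compute 89 × 58 = 5162
5162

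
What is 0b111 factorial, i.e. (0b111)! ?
Convert 0b111 (binary) → 4 + 2 + 1 = 7 (decimal)
Compute 7! = 5040
5040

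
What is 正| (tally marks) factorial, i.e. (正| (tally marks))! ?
Convert 正| (tally marks) → 5 + 1 = 6 (decimal)
Compute 6! = 720
720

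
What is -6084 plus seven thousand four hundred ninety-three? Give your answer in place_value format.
Convert seven thousand four hundred ninety-three (English words) → 7×1000 + 4×100 + 93 = 7493 (decimal)
Compute -6084 + 7493 = 1409
Convert 1409 (decimal) → 1409 = 1×1000 + 4×100 + 9 → 1 thousand, 4 hundreds, 9 ones (place-value notation)
1 thousand, 4 hundreds, 9 ones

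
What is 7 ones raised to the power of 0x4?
Convert 7 ones (place-value notation) → 7 (decimal)
Convert 0x4 (hexadecimal) → 4 (decimal)
Compute 7 ^ 4 = 2401
2401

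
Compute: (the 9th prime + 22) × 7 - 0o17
Convert the 9th prime (prime index) → 23 (decimal)
Convert 0o17 (octal) → 1×8 + 7 = 15 (decimal)
Expression in decimal: (23 + 22) × 7 - 15
Parentheses first: 23 + 22 = 45
Multiply: 45 × 7 = 315
Subtract: 315 - 15 = 300
300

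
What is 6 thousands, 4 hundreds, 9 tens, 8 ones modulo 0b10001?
Convert 6 thousands, 4 hundreds, 9 tens, 8 ones (place-value notation) → 6×1000 + 4×100 + 9×10 + 8 = 6498 (decimal)
Convert 0b10001 (binary) → 16 + 1 = 17 (decimal)
Compute 6498 mod 17 = 4
4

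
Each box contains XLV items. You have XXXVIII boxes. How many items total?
Convert XLV (Roman numeral) → 40 + 5 = 45 (decimal)
Convert XXXVIII (Roman numeral) → 10 + 10 + 10 + 5 + 1 + 1 + 1 = 38 (decimal)
Compute 45 × 38 = 1710
1710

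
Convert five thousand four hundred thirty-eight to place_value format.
Convert five thousand four hundred thirty-eight (English words) → 5×1000 + 4×100 + 38 = 5438 (decimal)
Convert 5438 (decimal) → 5438 = 5×1000 + 4×100 + 3×10 + 8 → 5 thousands, 4 hundreds, 3 tens, 8 ones (place-value notation)
5 thousands, 4 hundreds, 3 tens, 8 ones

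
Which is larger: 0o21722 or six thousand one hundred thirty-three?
Convert 0o21722 (octal) → 2×4096 + 1×512 + 7×64 + 2×8 + 2 = 9170 (decimal)
Convert six thousand one hundred thirty-three (English words) → 6×1000 + 1×100 + 33 = 6133 (decimal)
Compare 9170 vs 6133: larger = 9170
9170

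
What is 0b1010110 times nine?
Convert 0b1010110 (binary) → 64 + 16 + 4 + 2 = 86 (decimal)
Convert nine (English words) → 9 (decimal)
Compute 86 × 9 = 774
774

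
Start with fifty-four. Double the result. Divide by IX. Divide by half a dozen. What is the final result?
Convert fifty-four (English words) → 54 (decimal)
Start: 54
54 × 2 = 108
Convert IX (Roman numeral) → 9 (decimal)
108 ÷ 9 = 12
Convert half a dozen (colloquial) → 6 (decimal)
12 ÷ 6 = 2
2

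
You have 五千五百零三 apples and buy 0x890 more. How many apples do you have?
Convert 五千五百零三 (Chinese numeral) → 5×1000 + 5×100 + 3 = 5503 (decimal)
Convert 0x890 (hexadecimal) → 8×256 + 9×16 = 2192 (decimal)
Compute 5503 + 2192 = 7695
7695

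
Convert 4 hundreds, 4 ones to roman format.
Convert 4 hundreds, 4 ones (place-value notation) → 4×100 + 4 = 404 (decimal)
Convert 404 (decimal) → 404 = 400 + 4 → CDIV (Roman numeral)
CDIV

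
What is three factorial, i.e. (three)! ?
Convert three (English words) → 3 (decimal)
Compute 3! = 6
6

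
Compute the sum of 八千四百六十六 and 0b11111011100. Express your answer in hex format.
Convert 八千四百六十六 (Chinese numeral) → 8×1000 + 4×100 + 6×10 + 6 = 8466 (decimal)
Convert 0b11111011100 (binary) → 1024 + 512 + 256 + 128 + 64 + 16 + 8 + 4 = 2012 (decimal)
Compute 8466 + 2012 = 10478
Convert 10478 (decimal) → 10478 = 2×4096 + 8×256 + 14×16 + 14 → 0x28EE (hexadecimal)
0x28EE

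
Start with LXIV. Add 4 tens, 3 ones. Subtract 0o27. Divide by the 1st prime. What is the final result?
Convert LXIV (Roman numeral) → 50 + 10 + 4 = 64 (decimal)
Start: 64
Convert 4 tens, 3 ones (place-value notation) → 4×10 + 3 = 43 (decimal)
64 + 43 = 107
Convert 0o27 (octal) → 2×8 + 7 = 23 (decimal)
107 - 23 = 84
Convert the 1st prime (prime index) → 2 (decimal)
84 ÷ 2 = 42
42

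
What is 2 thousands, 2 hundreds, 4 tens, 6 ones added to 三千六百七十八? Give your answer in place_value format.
Convert 2 thousands, 2 hundreds, 4 tens, 6 ones (place-value notation) → 2×1000 + 2×100 + 4×10 + 6 = 2246 (decimal)
Convert 三千六百七十八 (Chinese numeral) → 3×1000 + 6×100 + 7×10 + 8 = 3678 (decimal)
Compute 2246 + 3678 = 5924
Convert 5924 (decimal) → 5924 = 5×1000 + 9×100 + 2×10 + 4 → 5 thousands, 9 hundreds, 2 tens, 4 ones (place-value notation)
5 thousands, 9 hundreds, 2 tens, 4 ones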